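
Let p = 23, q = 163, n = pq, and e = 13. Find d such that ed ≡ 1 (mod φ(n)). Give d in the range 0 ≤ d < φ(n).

1645

φ(n) = (p−1)(q−1) = 22·162 = 3564.
Need d with 13·d ≡ 1 (mod 3564). Apply the extended Euclidean algorithm:
3564 = 274·13 + 2
13 = 6·2 + 1
2 = 2·1 + 0
Back-substitute:
1 = 13 − 6·2
1 = −6·3564 + 1645·13
So 13·1645 ≡ 1 (mod 3564), hence d = 1645.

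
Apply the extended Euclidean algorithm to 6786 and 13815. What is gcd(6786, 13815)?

Apply Euclid's algorithm to 13815 and 6786:
13815 = 2*6786 + 243
6786 = 27*243 + 225
243 = 1*225 + 18
225 = 12*18 + 9
18 = 2*9 + 0
gcd(6786, 13815) = 9.
Express as a combination:
9 = 225 − 12·18
9 = −12·243 + 13·225
9 = 13·6786 − 363·243
9 = −363·13815 + 739·6786
So 9 = (-363)·13815 + (739)·6786.

9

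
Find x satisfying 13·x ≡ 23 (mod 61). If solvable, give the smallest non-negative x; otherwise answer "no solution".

First find gcd(13, 61):
61 = 4*13 + 9
13 = 1*9 + 4
9 = 2*4 + 1
4 = 4*1 + 0
gcd = 1, so a unique solution mod 61 exists.
Back-substitute for the Bézout coefficients:
1 = 9 − 2·4
1 = −2·13 + 3·9
1 = 3·61 − 14·13
So 13·(-14) ≡ 1 (mod 61), giving 13⁻¹ ≡ 47.
x ≡ 13⁻¹·23 ≡ 47·23 ≡ 44 (mod 61).

44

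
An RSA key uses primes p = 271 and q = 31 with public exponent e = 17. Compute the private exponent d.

φ(n) = (p−1)(q−1) = 270·30 = 8100.
Need d with 17·d ≡ 1 (mod 8100). Apply the extended Euclidean algorithm:
8100 = 476*17 + 8
17 = 2*8 + 1
8 = 8*1 + 0
Back-substitute:
1 = 17 − 2·8
1 = −2·8100 + 953·17
So 17·953 ≡ 1 (mod 8100), hence d = 953.

953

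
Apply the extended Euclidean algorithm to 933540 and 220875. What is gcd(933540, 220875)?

15

Apply Euclid's algorithm to 933540 and 220875:
933540 = 4*220875 + 50040
220875 = 4*50040 + 20715
50040 = 2*20715 + 8610
20715 = 2*8610 + 3495
8610 = 2*3495 + 1620
3495 = 2*1620 + 255
1620 = 6*255 + 90
255 = 2*90 + 75
90 = 1*75 + 15
75 = 5*15 + 0
gcd(933540, 220875) = 15.
Working backward:
15 = 90 − 75
15 = −255 + 3·90
15 = 3·1620 − 19·255
15 = −19·3495 + 41·1620
15 = 41·8610 − 101·3495
15 = −101·20715 + 243·8610
15 = 243·50040 − 587·20715
15 = −587·220875 + 2591·50040
15 = 2591·933540 − 10951·220875
So 15 = (2591)·933540 + (-10951)·220875.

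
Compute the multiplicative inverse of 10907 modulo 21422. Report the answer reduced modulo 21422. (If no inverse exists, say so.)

Run Euclid on (21422, 10907):
21422 = 1*10907 + 10515
10907 = 1*10515 + 392
10515 = 26*392 + 323
392 = 1*323 + 69
323 = 4*69 + 47
69 = 1*47 + 22
47 = 2*22 + 3
22 = 7*3 + 1
3 = 3*1 + 0
Since gcd(10907, 21422) = 1, back-substitute to write 1 as a combination:
1 = 22 − 7·3
1 = −7·47 + 15·22
1 = 15·69 − 22·47
1 = −22·323 + 103·69
1 = 103·392 − 125·323
1 = −125·10515 + 3353·392
1 = 3353·10907 − 3478·10515
1 = −3478·21422 + 6831·10907
So 10907·6831 ≡ 1 (mod 21422).

6831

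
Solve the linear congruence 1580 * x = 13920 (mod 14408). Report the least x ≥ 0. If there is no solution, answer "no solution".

First find gcd(1580, 14408):
14408 = 9·1580 + 188
1580 = 8·188 + 76
188 = 2·76 + 36
76 = 2·36 + 4
36 = 9·4 + 0
gcd = 4 and 4 | 13920, so solutions exist. Divide through by 4: 395x ≡ 3480 (mod 3602).
Now find 395⁻¹ mod 3602:
3602 = 9×395 + 47
395 = 8×47 + 19
47 = 2×19 + 9
19 = 2×9 + 1
9 = 9×1 + 0
Back-substitute:
1 = 19 − 2·9
1 = −2·47 + 5·19
1 = 5·395 − 42·47
1 = −42·3602 + 383·395
So 395⁻¹ ≡ 383 (mod 3602).
Then x ≡ 383·3480 ≡ 100 (mod 3602); the smallest non-negative solution is x = 100.

100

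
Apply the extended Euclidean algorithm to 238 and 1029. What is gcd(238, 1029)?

Euclidean algorithm:
1029 = 4·238 + 77
238 = 3·77 + 7
77 = 11·7 + 0
gcd(238, 1029) = 7.
Back-substituting:
7 = 238 − 3·77
7 = −3·1029 + 13·238
So 7 = (-3)·1029 + (13)·238.

7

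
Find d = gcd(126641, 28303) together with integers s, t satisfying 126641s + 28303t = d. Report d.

Euclidean algorithm:
126641 = 4·28303 + 13429
28303 = 2·13429 + 1445
13429 = 9·1445 + 424
1445 = 3·424 + 173
424 = 2·173 + 78
173 = 2·78 + 17
78 = 4·17 + 10
17 = 1·10 + 7
10 = 1·7 + 3
7 = 2·3 + 1
3 = 3·1 + 0
gcd(126641, 28303) = 1.
Working backward:
1 = 7 − 2·3
1 = −2·10 + 3·7
1 = 3·17 − 5·10
1 = −5·78 + 23·17
1 = 23·173 − 51·78
1 = −51·424 + 125·173
1 = 125·1445 − 426·424
1 = −426·13429 + 3959·1445
1 = 3959·28303 − 8344·13429
1 = −8344·126641 + 37335·28303
So 1 = (-8344)·126641 + (37335)·28303.

1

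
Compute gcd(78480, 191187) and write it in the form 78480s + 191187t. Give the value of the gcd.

9

Euclidean algorithm:
191187 = 2*78480 + 34227
78480 = 2*34227 + 10026
34227 = 3*10026 + 4149
10026 = 2*4149 + 1728
4149 = 2*1728 + 693
1728 = 2*693 + 342
693 = 2*342 + 9
342 = 38*9 + 0
gcd(78480, 191187) = 9.
Express as a combination:
9 = 693 − 2·342
9 = −2·1728 + 5·693
9 = 5·4149 − 12·1728
9 = −12·10026 + 29·4149
9 = 29·34227 − 99·10026
9 = −99·78480 + 227·34227
9 = 227·191187 − 553·78480
So 9 = (227)·191187 + (-553)·78480.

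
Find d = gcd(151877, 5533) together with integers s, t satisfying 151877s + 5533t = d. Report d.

Repeated division:
151877 = 27·5533 + 2486
5533 = 2·2486 + 561
2486 = 4·561 + 242
561 = 2·242 + 77
242 = 3·77 + 11
77 = 7·11 + 0
gcd(151877, 5533) = 11.
Back-substituting:
11 = 242 − 3·77
11 = −3·561 + 7·242
11 = 7·2486 − 31·561
11 = −31·5533 + 69·2486
11 = 69·151877 − 1894·5533
So 11 = (69)·151877 + (-1894)·5533.

11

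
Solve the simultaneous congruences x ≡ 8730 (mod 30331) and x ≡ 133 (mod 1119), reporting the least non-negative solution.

Write x = 8730 + 30331·k. Then 30331·k ≡ 133 − 8730 ≡ 355 (mod 1119).
Need 30331⁻¹ mod 1119. Extended Euclid on (1119, 118):
1119 = 9*118 + 57
118 = 2*57 + 4
57 = 14*4 + 1
4 = 4*1 + 0
Back-substitute:
1 = 57 − 14·4
1 = −14·118 + 29·57
1 = 29·1119 − 275·118
30331⁻¹ ≡ 844 (mod 1119), so k ≡ 844·355 ≡ 847 (mod 1119).
x = 8730 + 30331·847 = 25699087.

25699087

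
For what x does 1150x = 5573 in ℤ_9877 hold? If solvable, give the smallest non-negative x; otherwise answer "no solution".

First find gcd(1150, 9877):
9877 = 8×1150 + 677
1150 = 1×677 + 473
677 = 1×473 + 204
473 = 2×204 + 65
204 = 3×65 + 9
65 = 7×9 + 2
9 = 4×2 + 1
2 = 2×1 + 0
gcd = 1, so a unique solution mod 9877 exists.
Back-substitute for the Bézout coefficients:
1 = 9 − 4·2
1 = −4·65 + 29·9
1 = 29·204 − 91·65
1 = −91·473 + 211·204
1 = 211·677 − 302·473
1 = −302·1150 + 513·677
1 = 513·9877 − 4406·1150
So 1150·(-4406) ≡ 1 (mod 9877), giving 1150⁻¹ ≡ 5471.
x ≡ 1150⁻¹·5573 ≡ 5471·5573 ≡ 9461 (mod 9877).

9461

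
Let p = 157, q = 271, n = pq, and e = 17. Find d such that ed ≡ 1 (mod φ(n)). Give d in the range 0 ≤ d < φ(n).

7433

φ(n) = (p−1)(q−1) = 156·270 = 42120.
Need d with 17·d ≡ 1 (mod 42120). Apply the extended Euclidean algorithm:
42120 = 2477·17 + 11
17 = 1·11 + 6
11 = 1·6 + 5
6 = 1·5 + 1
5 = 5·1 + 0
Back-substitute:
1 = 6 − 5
1 = −11 + 2·6
1 = 2·17 − 3·11
1 = −3·42120 + 7433·17
So 17·7433 ≡ 1 (mod 42120), hence d = 7433.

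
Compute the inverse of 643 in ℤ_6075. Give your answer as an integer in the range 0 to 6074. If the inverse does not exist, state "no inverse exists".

Run Euclid on (6075, 643):
6075 = 9×643 + 288
643 = 2×288 + 67
288 = 4×67 + 20
67 = 3×20 + 7
20 = 2×7 + 6
7 = 1×6 + 1
6 = 6×1 + 0
Since gcd(643, 6075) = 1, back-substitute to write 1 as a combination:
1 = 7 − 6
1 = −20 + 3·7
1 = 3·67 − 10·20
1 = −10·288 + 43·67
1 = 43·643 − 96·288
1 = −96·6075 + 907·643
So 643·907 ≡ 1 (mod 6075).

907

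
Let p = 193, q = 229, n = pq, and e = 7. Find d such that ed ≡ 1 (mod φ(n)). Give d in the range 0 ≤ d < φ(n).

φ(n) = (p−1)(q−1) = 192·228 = 43776.
Need d with 7·d ≡ 1 (mod 43776). Apply the extended Euclidean algorithm:
43776 = 6253·7 + 5
7 = 1·5 + 2
5 = 2·2 + 1
2 = 2·1 + 0
Back-substitute:
1 = 5 − 2·2
1 = −2·7 + 3·5
1 = 3·43776 − 18761·7
So 7·(-18761) ≡ 1 (mod 43776), hence d ≡ -18761 ≡ 25015 (mod 43776).

25015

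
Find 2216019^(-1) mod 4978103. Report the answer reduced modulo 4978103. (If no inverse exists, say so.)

no inverse exists

Euclidean algorithm on 4978103, 2216019:
4978103 = 2·2216019 + 546065
2216019 = 4·546065 + 31759
546065 = 17·31759 + 6162
31759 = 5·6162 + 949
6162 = 6·949 + 468
949 = 2·468 + 13
468 = 36·13 + 0
gcd(2216019, 4978103) = 13 ≠ 1, so 2216019 has no multiplicative inverse modulo 4978103.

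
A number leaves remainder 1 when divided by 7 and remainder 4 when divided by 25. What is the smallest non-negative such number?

29

Write x = 1 + 7·k. Then 7·k ≡ 4 − 1 ≡ 3 (mod 25).
Need 7⁻¹ mod 25. Extended Euclid on (25, 7):
25 = 3×7 + 4
7 = 1×4 + 3
4 = 1×3 + 1
3 = 3×1 + 0
Back-substitute:
1 = 4 − 3
1 = −7 + 2·4
1 = 2·25 − 7·7
7⁻¹ ≡ 18 (mod 25), so k ≡ 18·3 ≡ 4 (mod 25).
x = 1 + 7·4 = 29.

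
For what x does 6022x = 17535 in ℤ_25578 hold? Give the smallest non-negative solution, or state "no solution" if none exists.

no solution

gcd(6022, 25578):
25578 = 4×6022 + 1490
6022 = 4×1490 + 62
1490 = 24×62 + 2
62 = 31×2 + 0
gcd = 2, but 2 ∤ 17535, so the congruence has no solution.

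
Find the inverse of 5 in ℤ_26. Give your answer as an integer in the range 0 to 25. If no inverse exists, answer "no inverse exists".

21

Run Euclid on (26, 5):
26 = 5*5 + 1
5 = 5*1 + 0
The gcd is 1. Working backward:
1 = 26 − 5·5
Hence 5⁻¹ ≡ -5 ≡ 21 (mod 26).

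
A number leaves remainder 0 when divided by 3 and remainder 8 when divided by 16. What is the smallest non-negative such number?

Write x = 0 + 3·k. Then 3·k ≡ 8 − 0 ≡ 8 (mod 16).
Need 3⁻¹ mod 16. Extended Euclid on (16, 3):
16 = 5·3 + 1
3 = 3·1 + 0
Back-substitute:
1 = 16 − 5·3
3⁻¹ ≡ 11 (mod 16), so k ≡ 11·8 ≡ 8 (mod 16).
x = 0 + 3·8 = 24.

24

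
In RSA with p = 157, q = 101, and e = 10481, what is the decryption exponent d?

φ(n) = (p−1)(q−1) = 156·100 = 15600.
Need d with 10481·d ≡ 1 (mod 15600). Apply the extended Euclidean algorithm:
15600 = 1*10481 + 5119
10481 = 2*5119 + 243
5119 = 21*243 + 16
243 = 15*16 + 3
16 = 5*3 + 1
3 = 3*1 + 0
Back-substitute:
1 = 16 − 5·3
1 = −5·243 + 76·16
1 = 76·5119 − 1601·243
1 = −1601·10481 + 3278·5119
1 = 3278·15600 − 4879·10481
So 10481·(-4879) ≡ 1 (mod 15600), hence d ≡ -4879 ≡ 10721 (mod 15600).

10721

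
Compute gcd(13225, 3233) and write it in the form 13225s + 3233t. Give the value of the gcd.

Euclidean algorithm:
13225 = 4×3233 + 293
3233 = 11×293 + 10
293 = 29×10 + 3
10 = 3×3 + 1
3 = 3×1 + 0
gcd(13225, 3233) = 1.
Working backward:
1 = 10 − 3·3
1 = −3·293 + 88·10
1 = 88·3233 − 971·293
1 = −971·13225 + 3972·3233
So 1 = (-971)·13225 + (3972)·3233.

1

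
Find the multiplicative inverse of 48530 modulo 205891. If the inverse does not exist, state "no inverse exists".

gcd(205891, 48530) by repeated division:
205891 = 4*48530 + 11771
48530 = 4*11771 + 1446
11771 = 8*1446 + 203
1446 = 7*203 + 25
203 = 8*25 + 3
25 = 8*3 + 1
3 = 3*1 + 0
Since gcd(48530, 205891) = 1, back-substitute to write 1 as a combination:
1 = 25 − 8·3
1 = −8·203 + 65·25
1 = 65·1446 − 463·203
1 = −463·11771 + 3769·1446
1 = 3769·48530 − 15539·11771
1 = −15539·205891 + 65925·48530
So 48530·65925 ≡ 1 (mod 205891).

65925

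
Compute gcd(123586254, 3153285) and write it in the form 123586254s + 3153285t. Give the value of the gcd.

9

Repeated division:
123586254 = 39×3153285 + 608139
3153285 = 5×608139 + 112590
608139 = 5×112590 + 45189
112590 = 2×45189 + 22212
45189 = 2×22212 + 765
22212 = 29×765 + 27
765 = 28×27 + 9
27 = 3×9 + 0
gcd(123586254, 3153285) = 9.
Back-substituting:
9 = 765 − 28·27
9 = −28·22212 + 813·765
9 = 813·45189 − 1654·22212
9 = −1654·112590 + 4121·45189
9 = 4121·608139 − 22259·112590
9 = −22259·3153285 + 115416·608139
9 = 115416·123586254 − 4523483·3153285
So 9 = (115416)·123586254 + (-4523483)·3153285.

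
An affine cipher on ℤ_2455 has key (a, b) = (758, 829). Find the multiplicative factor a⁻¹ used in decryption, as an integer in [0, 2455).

217

gcd(2455, 758) by repeated division:
2455 = 3×758 + 181
758 = 4×181 + 34
181 = 5×34 + 11
34 = 3×11 + 1
11 = 11×1 + 0
The gcd is 1. Working backward:
1 = 34 − 3·11
1 = −3·181 + 16·34
1 = 16·758 − 67·181
1 = −67·2455 + 217·758
So 758·217 ≡ 1 (mod 2455).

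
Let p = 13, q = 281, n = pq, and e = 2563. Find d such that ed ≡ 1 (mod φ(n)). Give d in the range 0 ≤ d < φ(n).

1387

φ(n) = (p−1)(q−1) = 12·280 = 3360.
Need d with 2563·d ≡ 1 (mod 3360). Apply the extended Euclidean algorithm:
3360 = 1·2563 + 797
2563 = 3·797 + 172
797 = 4·172 + 109
172 = 1·109 + 63
109 = 1·63 + 46
63 = 1·46 + 17
46 = 2·17 + 12
17 = 1·12 + 5
12 = 2·5 + 2
5 = 2·2 + 1
2 = 2·1 + 0
Back-substitute:
1 = 5 − 2·2
1 = −2·12 + 5·5
1 = 5·17 − 7·12
1 = −7·46 + 19·17
1 = 19·63 − 26·46
1 = −26·109 + 45·63
1 = 45·172 − 71·109
1 = −71·797 + 329·172
1 = 329·2563 − 1058·797
1 = −1058·3360 + 1387·2563
So 2563·1387 ≡ 1 (mod 3360), hence d = 1387.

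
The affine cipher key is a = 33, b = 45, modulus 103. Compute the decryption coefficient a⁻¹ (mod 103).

25

Run Euclid on (103, 33):
103 = 3×33 + 4
33 = 8×4 + 1
4 = 4×1 + 0
gcd = 1, so the inverse exists. Back-substitute:
1 = 33 − 8·4
1 = −8·103 + 25·33
So 33·25 ≡ 1 (mod 103).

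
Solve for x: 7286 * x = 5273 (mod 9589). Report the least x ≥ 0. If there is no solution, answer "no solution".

First find gcd(7286, 9589):
9589 = 1·7286 + 2303
7286 = 3·2303 + 377
2303 = 6·377 + 41
377 = 9·41 + 8
41 = 5·8 + 1
8 = 8·1 + 0
gcd = 1, so a unique solution mod 9589 exists.
Back-substitute for the Bézout coefficients:
1 = 41 − 5·8
1 = −5·377 + 46·41
1 = 46·2303 − 281·377
1 = −281·7286 + 889·2303
1 = 889·9589 − 1170·7286
So 7286·(-1170) ≡ 1 (mod 9589), giving 7286⁻¹ ≡ 8419.
x ≡ 7286⁻¹·5273 ≡ 8419·5273 ≡ 5906 (mod 9589).

5906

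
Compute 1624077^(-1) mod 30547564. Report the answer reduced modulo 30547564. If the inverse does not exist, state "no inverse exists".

15019021

gcd(30547564, 1624077) by repeated division:
30547564 = 18·1624077 + 1314178
1624077 = 1·1314178 + 309899
1314178 = 4·309899 + 74582
309899 = 4·74582 + 11571
74582 = 6·11571 + 5156
11571 = 2·5156 + 1259
5156 = 4·1259 + 120
1259 = 10·120 + 59
120 = 2·59 + 2
59 = 29·2 + 1
2 = 2·1 + 0
Since gcd(1624077, 30547564) = 1, back-substitute to write 1 as a combination:
1 = 59 − 29·2
1 = −29·120 + 59·59
1 = 59·1259 − 619·120
1 = −619·5156 + 2535·1259
1 = 2535·11571 − 5689·5156
1 = −5689·74582 + 36669·11571
1 = 36669·309899 − 152365·74582
1 = −152365·1314178 + 646129·309899
1 = 646129·1624077 − 798494·1314178
1 = −798494·30547564 + 15019021·1624077
So 1624077·15019021 ≡ 1 (mod 30547564).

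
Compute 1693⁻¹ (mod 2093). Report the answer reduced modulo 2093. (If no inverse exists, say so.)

Run Euclid on (2093, 1693):
2093 = 1·1693 + 400
1693 = 4·400 + 93
400 = 4·93 + 28
93 = 3·28 + 9
28 = 3·9 + 1
9 = 9·1 + 0
The gcd is 1. Working backward:
1 = 28 − 3·9
1 = −3·93 + 10·28
1 = 10·400 − 43·93
1 = −43·1693 + 182·400
1 = 182·2093 − 225·1693
So 1693·(-225) ≡ 1 (mod 2093), and -225 ≡ 1868 (mod 2093).

1868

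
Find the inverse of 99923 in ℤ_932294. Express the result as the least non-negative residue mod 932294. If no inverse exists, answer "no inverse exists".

417691

Extended Euclidean algorithm:
932294 = 9×99923 + 32987
99923 = 3×32987 + 962
32987 = 34×962 + 279
962 = 3×279 + 125
279 = 2×125 + 29
125 = 4×29 + 9
29 = 3×9 + 2
9 = 4×2 + 1
2 = 2×1 + 0
The gcd is 1. Working backward:
1 = 9 − 4·2
1 = −4·29 + 13·9
1 = 13·125 − 56·29
1 = −56·279 + 125·125
1 = 125·962 − 431·279
1 = −431·32987 + 14779·962
1 = 14779·99923 − 44768·32987
1 = −44768·932294 + 417691·99923
So 99923·417691 ≡ 1 (mod 932294).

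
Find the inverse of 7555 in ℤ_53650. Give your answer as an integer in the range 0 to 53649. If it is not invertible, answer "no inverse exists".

no inverse exists

Euclidean algorithm on 53650, 7555:
53650 = 7·7555 + 765
7555 = 9·765 + 670
765 = 1·670 + 95
670 = 7·95 + 5
95 = 19·5 + 0
gcd(7555, 53650) = 5 ≠ 1, so 7555 has no multiplicative inverse modulo 53650.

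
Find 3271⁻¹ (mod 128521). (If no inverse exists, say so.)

5265

gcd(128521, 3271) by repeated division:
128521 = 39*3271 + 952
3271 = 3*952 + 415
952 = 2*415 + 122
415 = 3*122 + 49
122 = 2*49 + 24
49 = 2*24 + 1
24 = 24*1 + 0
Since gcd(3271, 128521) = 1, back-substitute to write 1 as a combination:
1 = 49 − 2·24
1 = −2·122 + 5·49
1 = 5·415 − 17·122
1 = −17·952 + 39·415
1 = 39·3271 − 134·952
1 = −134·128521 + 5265·3271
So 3271·5265 ≡ 1 (mod 128521).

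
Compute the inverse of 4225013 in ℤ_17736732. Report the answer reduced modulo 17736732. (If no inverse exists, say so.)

Euclidean algorithm on 17736732, 4225013:
17736732 = 4*4225013 + 836680
4225013 = 5*836680 + 41613
836680 = 20*41613 + 4420
41613 = 9*4420 + 1833
4420 = 2*1833 + 754
1833 = 2*754 + 325
754 = 2*325 + 104
325 = 3*104 + 13
104 = 8*13 + 0
The gcd is 13, not 1, hence no inverse exists.

no inverse exists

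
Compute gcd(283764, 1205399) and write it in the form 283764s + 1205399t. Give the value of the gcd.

Repeated division:
1205399 = 4·283764 + 70343
283764 = 4·70343 + 2392
70343 = 29·2392 + 975
2392 = 2·975 + 442
975 = 2·442 + 91
442 = 4·91 + 78
91 = 1·78 + 13
78 = 6·13 + 0
gcd(283764, 1205399) = 13.
Express as a combination:
13 = 91 − 78
13 = −442 + 5·91
13 = 5·975 − 11·442
13 = −11·2392 + 27·975
13 = 27·70343 − 794·2392
13 = −794·283764 + 3203·70343
13 = 3203·1205399 − 13606·283764
So 13 = (3203)·1205399 + (-13606)·283764.

13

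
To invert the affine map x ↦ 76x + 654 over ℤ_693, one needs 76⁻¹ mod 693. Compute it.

Run Euclid on (693, 76):
693 = 9*76 + 9
76 = 8*9 + 4
9 = 2*4 + 1
4 = 4*1 + 0
gcd = 1, so the inverse exists. Back-substitute:
1 = 9 − 2·4
1 = −2·76 + 17·9
1 = 17·693 − 155·76
Thus 76·(-155) ≡ 1 (mod 693); reducing, -155 mod 693 = 538.

538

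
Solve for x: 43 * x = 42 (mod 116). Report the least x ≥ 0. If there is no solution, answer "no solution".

First find gcd(43, 116):
116 = 2·43 + 30
43 = 1·30 + 13
30 = 2·13 + 4
13 = 3·4 + 1
4 = 4·1 + 0
gcd = 1, so a unique solution mod 116 exists.
Back-substitute for the Bézout coefficients:
1 = 13 − 3·4
1 = −3·30 + 7·13
1 = 7·43 − 10·30
1 = −10·116 + 27·43
So 43·(27) ≡ 1 (mod 116), giving 43⁻¹ ≡ 27.
x ≡ 43⁻¹·42 ≡ 27·42 ≡ 90 (mod 116).

90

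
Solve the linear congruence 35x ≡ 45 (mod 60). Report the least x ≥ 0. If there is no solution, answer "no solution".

3

First find gcd(35, 60):
60 = 1*35 + 25
35 = 1*25 + 10
25 = 2*10 + 5
10 = 2*5 + 0
gcd = 5 and 5 | 45, so solutions exist. Divide through by 5: 7x ≡ 9 (mod 12).
Now find 7⁻¹ mod 12:
12 = 1*7 + 5
7 = 1*5 + 2
5 = 2*2 + 1
2 = 2*1 + 0
Back-substitute:
1 = 5 − 2·2
1 = −2·7 + 3·5
1 = 3·12 − 5·7
So 7·(-5) ≡ 1 (mod 12), i.e. 7⁻¹ ≡ 7.
Then x ≡ 7·9 ≡ 3 (mod 12); the smallest non-negative solution is x = 3.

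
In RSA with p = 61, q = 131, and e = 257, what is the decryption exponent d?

7193

φ(n) = (p−1)(q−1) = 60·130 = 7800.
Need d with 257·d ≡ 1 (mod 7800). Apply the extended Euclidean algorithm:
7800 = 30*257 + 90
257 = 2*90 + 77
90 = 1*77 + 13
77 = 5*13 + 12
13 = 1*12 + 1
12 = 12*1 + 0
Back-substitute:
1 = 13 − 12
1 = −77 + 6·13
1 = 6·90 − 7·77
1 = −7·257 + 20·90
1 = 20·7800 − 607·257
So 257·(-607) ≡ 1 (mod 7800), hence d ≡ -607 ≡ 7193 (mod 7800).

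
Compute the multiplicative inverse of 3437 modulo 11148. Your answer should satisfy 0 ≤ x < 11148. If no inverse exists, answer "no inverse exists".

5261

Run Euclid on (11148, 3437):
11148 = 3*3437 + 837
3437 = 4*837 + 89
837 = 9*89 + 36
89 = 2*36 + 17
36 = 2*17 + 2
17 = 8*2 + 1
2 = 2*1 + 0
Since gcd(3437, 11148) = 1, back-substitute to write 1 as a combination:
1 = 17 − 8·2
1 = −8·36 + 17·17
1 = 17·89 − 42·36
1 = −42·837 + 395·89
1 = 395·3437 − 1622·837
1 = −1622·11148 + 5261·3437
So 3437·5261 ≡ 1 (mod 11148).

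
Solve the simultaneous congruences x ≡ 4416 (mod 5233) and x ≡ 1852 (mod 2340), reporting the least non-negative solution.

Write x = 4416 + 5233·k. Then 5233·k ≡ 1852 − 4416 ≡ 2116 (mod 2340).
Need 5233⁻¹ mod 2340. Extended Euclid on (2340, 553):
2340 = 4*553 + 128
553 = 4*128 + 41
128 = 3*41 + 5
41 = 8*5 + 1
5 = 5*1 + 0
Back-substitute:
1 = 41 − 8·5
1 = −8·128 + 25·41
1 = 25·553 − 108·128
1 = −108·2340 + 457·553
5233⁻¹ ≡ 457 (mod 2340), so k ≡ 457·2116 ≡ 592 (mod 2340).
x = 4416 + 5233·592 = 3102352.

3102352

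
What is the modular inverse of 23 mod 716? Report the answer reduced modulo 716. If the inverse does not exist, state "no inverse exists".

467

gcd(716, 23) by repeated division:
716 = 31·23 + 3
23 = 7·3 + 2
3 = 1·2 + 1
2 = 2·1 + 0
The gcd is 1. Working backward:
1 = 3 − 2
1 = −23 + 8·3
1 = 8·716 − 249·23
Thus 23·(-249) ≡ 1 (mod 716); reducing, -249 mod 716 = 467.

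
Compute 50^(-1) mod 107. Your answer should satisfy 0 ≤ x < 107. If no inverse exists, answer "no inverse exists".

15

Apply the Euclidean algorithm to 107 and 50:
107 = 2·50 + 7
50 = 7·7 + 1
7 = 7·1 + 0
The gcd is 1. Working backward:
1 = 50 − 7·7
1 = −7·107 + 15·50
So 50·15 ≡ 1 (mod 107).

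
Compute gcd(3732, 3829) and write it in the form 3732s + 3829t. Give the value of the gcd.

1

Repeated division:
3829 = 1*3732 + 97
3732 = 38*97 + 46
97 = 2*46 + 5
46 = 9*5 + 1
5 = 5*1 + 0
gcd(3732, 3829) = 1.
Express as a combination:
1 = 46 − 9·5
1 = −9·97 + 19·46
1 = 19·3732 − 731·97
1 = −731·3829 + 750·3732
So 1 = (-731)·3829 + (750)·3732.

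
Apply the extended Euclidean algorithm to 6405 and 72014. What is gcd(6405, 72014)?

1

Apply Euclid's algorithm to 72014 and 6405:
72014 = 11*6405 + 1559
6405 = 4*1559 + 169
1559 = 9*169 + 38
169 = 4*38 + 17
38 = 2*17 + 4
17 = 4*4 + 1
4 = 4*1 + 0
gcd(6405, 72014) = 1.
Working backward:
1 = 17 − 4·4
1 = −4·38 + 9·17
1 = 9·169 − 40·38
1 = −40·1559 + 369·169
1 = 369·6405 − 1516·1559
1 = −1516·72014 + 17045·6405
So 1 = (-1516)·72014 + (17045)·6405.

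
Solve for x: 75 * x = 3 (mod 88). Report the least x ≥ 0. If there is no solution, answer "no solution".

First find gcd(75, 88):
88 = 1*75 + 13
75 = 5*13 + 10
13 = 1*10 + 3
10 = 3*3 + 1
3 = 3*1 + 0
gcd = 1, so a unique solution mod 88 exists.
Back-substitute for the Bézout coefficients:
1 = 10 − 3·3
1 = −3·13 + 4·10
1 = 4·75 − 23·13
1 = −23·88 + 27·75
So 75·(27) ≡ 1 (mod 88), giving 75⁻¹ ≡ 27.
x ≡ 75⁻¹·3 ≡ 27·3 ≡ 81 (mod 88).

81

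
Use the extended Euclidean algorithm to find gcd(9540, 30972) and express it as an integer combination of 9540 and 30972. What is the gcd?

12

Euclidean algorithm:
30972 = 3×9540 + 2352
9540 = 4×2352 + 132
2352 = 17×132 + 108
132 = 1×108 + 24
108 = 4×24 + 12
24 = 2×12 + 0
gcd(9540, 30972) = 12.
Back-substituting:
12 = 108 − 4·24
12 = −4·132 + 5·108
12 = 5·2352 − 89·132
12 = −89·9540 + 361·2352
12 = 361·30972 − 1172·9540
So 12 = (361)·30972 + (-1172)·9540.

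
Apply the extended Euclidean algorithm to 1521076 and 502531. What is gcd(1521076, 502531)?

Repeated division:
1521076 = 3×502531 + 13483
502531 = 37×13483 + 3660
13483 = 3×3660 + 2503
3660 = 1×2503 + 1157
2503 = 2×1157 + 189
1157 = 6×189 + 23
189 = 8×23 + 5
23 = 4×5 + 3
5 = 1×3 + 2
3 = 1×2 + 1
2 = 2×1 + 0
gcd(1521076, 502531) = 1.
Express as a combination:
1 = 3 − 2
1 = −5 + 2·3
1 = 2·23 − 9·5
1 = −9·189 + 74·23
1 = 74·1157 − 453·189
1 = −453·2503 + 980·1157
1 = 980·3660 − 1433·2503
1 = −1433·13483 + 5279·3660
1 = 5279·502531 − 196756·13483
1 = −196756·1521076 + 595547·502531
So 1 = (-196756)·1521076 + (595547)·502531.

1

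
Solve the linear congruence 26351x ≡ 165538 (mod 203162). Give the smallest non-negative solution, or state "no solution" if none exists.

133294

First find gcd(26351, 203162):
203162 = 7·26351 + 18705
26351 = 1·18705 + 7646
18705 = 2·7646 + 3413
7646 = 2·3413 + 820
3413 = 4·820 + 133
820 = 6·133 + 22
133 = 6·22 + 1
22 = 22·1 + 0
gcd = 1, so a unique solution mod 203162 exists.
Back-substitute for the Bézout coefficients:
1 = 133 − 6·22
1 = −6·820 + 37·133
1 = 37·3413 − 154·820
1 = −154·7646 + 345·3413
1 = 345·18705 − 844·7646
1 = −844·26351 + 1189·18705
1 = 1189·203162 − 9167·26351
So 26351·(-9167) ≡ 1 (mod 203162), giving 26351⁻¹ ≡ 193995.
x ≡ 26351⁻¹·165538 ≡ 193995·165538 ≡ 133294 (mod 203162).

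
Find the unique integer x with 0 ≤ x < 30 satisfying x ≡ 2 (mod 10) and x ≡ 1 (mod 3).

22

Write x = 2 + 10·k. Then 10·k ≡ 1 − 2 ≡ 2 (mod 3).
Need 10⁻¹ mod 3. Extended Euclid on (3, 1):
3 = 3*1 + 0
10⁻¹ ≡ 1 (mod 3), so k ≡ 1·2 ≡ 2 (mod 3).
x = 2 + 10·2 = 22.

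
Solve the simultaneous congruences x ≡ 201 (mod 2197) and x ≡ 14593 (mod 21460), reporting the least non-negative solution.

Write x = 201 + 2197·k. Then 2197·k ≡ 14593 − 201 ≡ 14392 (mod 21460).
Need 2197⁻¹ mod 21460. Extended Euclid on (21460, 2197):
21460 = 9·2197 + 1687
2197 = 1·1687 + 510
1687 = 3·510 + 157
510 = 3·157 + 39
157 = 4·39 + 1
39 = 39·1 + 0
Back-substitute:
1 = 157 − 4·39
1 = −4·510 + 13·157
1 = 13·1687 − 43·510
1 = −43·2197 + 56·1687
1 = 56·21460 − 547·2197
2197⁻¹ ≡ 20913 (mod 21460), so k ≡ 20913·14392 ≡ 3396 (mod 21460).
x = 201 + 2197·3396 = 7461213.

7461213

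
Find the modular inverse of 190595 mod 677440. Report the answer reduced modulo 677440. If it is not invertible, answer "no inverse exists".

no inverse exists

Euclidean algorithm on 677440, 190595:
677440 = 3×190595 + 105655
190595 = 1×105655 + 84940
105655 = 1×84940 + 20715
84940 = 4×20715 + 2080
20715 = 9×2080 + 1995
2080 = 1×1995 + 85
1995 = 23×85 + 40
85 = 2×40 + 5
40 = 8×5 + 0
Since gcd = 5 > 1, 190595 is not a unit mod 677440.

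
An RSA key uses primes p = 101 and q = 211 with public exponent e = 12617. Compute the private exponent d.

φ(n) = (p−1)(q−1) = 100·210 = 21000.
Need d with 12617·d ≡ 1 (mod 21000). Apply the extended Euclidean algorithm:
21000 = 1·12617 + 8383
12617 = 1·8383 + 4234
8383 = 1·4234 + 4149
4234 = 1·4149 + 85
4149 = 48·85 + 69
85 = 1·69 + 16
69 = 4·16 + 5
16 = 3·5 + 1
5 = 5·1 + 0
Back-substitute:
1 = 16 − 3·5
1 = −3·69 + 13·16
1 = 13·85 − 16·69
1 = −16·4149 + 781·85
1 = 781·4234 − 797·4149
1 = −797·8383 + 1578·4234
1 = 1578·12617 − 2375·8383
1 = −2375·21000 + 3953·12617
So 12617·3953 ≡ 1 (mod 21000), hence d = 3953.

3953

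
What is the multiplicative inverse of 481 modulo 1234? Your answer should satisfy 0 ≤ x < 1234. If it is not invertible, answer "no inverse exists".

Apply the Euclidean algorithm to 1234 and 481:
1234 = 2·481 + 272
481 = 1·272 + 209
272 = 1·209 + 63
209 = 3·63 + 20
63 = 3·20 + 3
20 = 6·3 + 2
3 = 1·2 + 1
2 = 2·1 + 0
The gcd is 1. Working backward:
1 = 3 − 2
1 = −20 + 7·3
1 = 7·63 − 22·20
1 = −22·209 + 73·63
1 = 73·272 − 95·209
1 = −95·481 + 168·272
1 = 168·1234 − 431·481
So 481·(-431) ≡ 1 (mod 1234), and -431 ≡ 803 (mod 1234).

803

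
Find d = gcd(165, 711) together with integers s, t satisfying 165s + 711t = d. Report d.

Apply Euclid's algorithm to 711 and 165:
711 = 4·165 + 51
165 = 3·51 + 12
51 = 4·12 + 3
12 = 4·3 + 0
gcd(165, 711) = 3.
Express as a combination:
3 = 51 − 4·12
3 = −4·165 + 13·51
3 = 13·711 − 56·165
So 3 = (13)·711 + (-56)·165.

3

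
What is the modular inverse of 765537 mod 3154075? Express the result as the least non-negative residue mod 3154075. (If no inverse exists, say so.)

gcd(3154075, 765537) by repeated division:
3154075 = 4×765537 + 91927
765537 = 8×91927 + 30121
91927 = 3×30121 + 1564
30121 = 19×1564 + 405
1564 = 3×405 + 349
405 = 1×349 + 56
349 = 6×56 + 13
56 = 4×13 + 4
13 = 3×4 + 1
4 = 4×1 + 0
The gcd is 1. Working backward:
1 = 13 − 3·4
1 = −3·56 + 13·13
1 = 13·349 − 81·56
1 = −81·405 + 94·349
1 = 94·1564 − 363·405
1 = −363·30121 + 6991·1564
1 = 6991·91927 − 21336·30121
1 = −21336·765537 + 177679·91927
1 = 177679·3154075 − 732052·765537
Hence 765537⁻¹ ≡ -732052 ≡ 2422023 (mod 3154075).

2422023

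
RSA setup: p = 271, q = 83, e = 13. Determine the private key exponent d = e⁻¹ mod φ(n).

20437

φ(n) = (p−1)(q−1) = 270·82 = 22140.
Need d with 13·d ≡ 1 (mod 22140). Apply the extended Euclidean algorithm:
22140 = 1703·13 + 1
13 = 13·1 + 0
Back-substitute:
1 = 22140 − 1703·13
So 13·(-1703) ≡ 1 (mod 22140), hence d ≡ -1703 ≡ 20437 (mod 22140).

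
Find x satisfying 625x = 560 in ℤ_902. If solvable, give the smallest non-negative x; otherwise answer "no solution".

138

First find gcd(625, 902):
902 = 1*625 + 277
625 = 2*277 + 71
277 = 3*71 + 64
71 = 1*64 + 7
64 = 9*7 + 1
7 = 7*1 + 0
gcd = 1, so a unique solution mod 902 exists.
Back-substitute for the Bézout coefficients:
1 = 64 − 9·7
1 = −9·71 + 10·64
1 = 10·277 − 39·71
1 = −39·625 + 88·277
1 = 88·902 − 127·625
So 625·(-127) ≡ 1 (mod 902), giving 625⁻¹ ≡ 775.
x ≡ 625⁻¹·560 ≡ 775·560 ≡ 138 (mod 902).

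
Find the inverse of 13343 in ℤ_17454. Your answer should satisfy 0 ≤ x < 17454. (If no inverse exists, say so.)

9833

Run Euclid on (17454, 13343):
17454 = 1×13343 + 4111
13343 = 3×4111 + 1010
4111 = 4×1010 + 71
1010 = 14×71 + 16
71 = 4×16 + 7
16 = 2×7 + 2
7 = 3×2 + 1
2 = 2×1 + 0
Since gcd(13343, 17454) = 1, back-substitute to write 1 as a combination:
1 = 7 − 3·2
1 = −3·16 + 7·7
1 = 7·71 − 31·16
1 = −31·1010 + 441·71
1 = 441·4111 − 1795·1010
1 = −1795·13343 + 5826·4111
1 = 5826·17454 − 7621·13343
Thus 13343·(-7621) ≡ 1 (mod 17454); reducing, -7621 mod 17454 = 9833.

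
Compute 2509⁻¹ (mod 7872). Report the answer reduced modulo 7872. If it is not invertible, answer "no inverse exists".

Extended Euclidean algorithm:
7872 = 3×2509 + 345
2509 = 7×345 + 94
345 = 3×94 + 63
94 = 1×63 + 31
63 = 2×31 + 1
31 = 31×1 + 0
gcd = 1, so the inverse exists. Back-substitute:
1 = 63 − 2·31
1 = −2·94 + 3·63
1 = 3·345 − 11·94
1 = −11·2509 + 80·345
1 = 80·7872 − 251·2509
Hence 2509⁻¹ ≡ -251 ≡ 7621 (mod 7872).

7621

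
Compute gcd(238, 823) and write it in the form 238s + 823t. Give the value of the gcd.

1

Euclidean algorithm:
823 = 3*238 + 109
238 = 2*109 + 20
109 = 5*20 + 9
20 = 2*9 + 2
9 = 4*2 + 1
2 = 2*1 + 0
gcd(238, 823) = 1.
Back-substituting:
1 = 9 − 4·2
1 = −4·20 + 9·9
1 = 9·109 − 49·20
1 = −49·238 + 107·109
1 = 107·823 − 370·238
So 1 = (107)·823 + (-370)·238.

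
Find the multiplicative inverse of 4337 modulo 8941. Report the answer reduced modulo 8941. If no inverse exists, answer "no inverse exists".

5090

Run Euclid on (8941, 4337):
8941 = 2×4337 + 267
4337 = 16×267 + 65
267 = 4×65 + 7
65 = 9×7 + 2
7 = 3×2 + 1
2 = 2×1 + 0
Since gcd(4337, 8941) = 1, back-substitute to write 1 as a combination:
1 = 7 − 3·2
1 = −3·65 + 28·7
1 = 28·267 − 115·65
1 = −115·4337 + 1868·267
1 = 1868·8941 − 3851·4337
Thus 4337·(-3851) ≡ 1 (mod 8941); reducing, -3851 mod 8941 = 5090.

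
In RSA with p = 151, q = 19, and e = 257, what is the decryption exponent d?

φ(n) = (p−1)(q−1) = 150·18 = 2700.
Need d with 257·d ≡ 1 (mod 2700). Apply the extended Euclidean algorithm:
2700 = 10*257 + 130
257 = 1*130 + 127
130 = 1*127 + 3
127 = 42*3 + 1
3 = 3*1 + 0
Back-substitute:
1 = 127 − 42·3
1 = −42·130 + 43·127
1 = 43·257 − 85·130
1 = −85·2700 + 893·257
So 257·893 ≡ 1 (mod 2700), hence d = 893.

893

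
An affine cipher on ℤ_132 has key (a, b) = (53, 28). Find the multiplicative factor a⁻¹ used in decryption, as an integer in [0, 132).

Run Euclid on (132, 53):
132 = 2*53 + 26
53 = 2*26 + 1
26 = 26*1 + 0
gcd = 1, so the inverse exists. Back-substitute:
1 = 53 − 2·26
1 = −2·132 + 5·53
So 53·5 ≡ 1 (mod 132).

5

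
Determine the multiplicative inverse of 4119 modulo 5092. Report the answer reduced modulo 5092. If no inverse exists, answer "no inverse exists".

Run Euclid on (5092, 4119):
5092 = 1*4119 + 973
4119 = 4*973 + 227
973 = 4*227 + 65
227 = 3*65 + 32
65 = 2*32 + 1
32 = 32*1 + 0
The gcd is 1. Working backward:
1 = 65 − 2·32
1 = −2·227 + 7·65
1 = 7·973 − 30·227
1 = −30·4119 + 127·973
1 = 127·5092 − 157·4119
Hence 4119⁻¹ ≡ -157 ≡ 4935 (mod 5092).

4935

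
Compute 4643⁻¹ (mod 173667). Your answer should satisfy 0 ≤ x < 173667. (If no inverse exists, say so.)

Apply the Euclidean algorithm to 173667 and 4643:
173667 = 37·4643 + 1876
4643 = 2·1876 + 891
1876 = 2·891 + 94
891 = 9·94 + 45
94 = 2·45 + 4
45 = 11·4 + 1
4 = 4·1 + 0
The gcd is 1. Working backward:
1 = 45 − 11·4
1 = −11·94 + 23·45
1 = 23·891 − 218·94
1 = −218·1876 + 459·891
1 = 459·4643 − 1136·1876
1 = −1136·173667 + 42491·4643
So 4643·42491 ≡ 1 (mod 173667).

42491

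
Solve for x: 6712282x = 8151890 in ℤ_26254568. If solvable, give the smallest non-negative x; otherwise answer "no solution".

11472077

First find gcd(6712282, 26254568):
26254568 = 3*6712282 + 6117722
6712282 = 1*6117722 + 594560
6117722 = 10*594560 + 172122
594560 = 3*172122 + 78194
172122 = 2*78194 + 15734
78194 = 4*15734 + 15258
15734 = 1*15258 + 476
15258 = 32*476 + 26
476 = 18*26 + 8
26 = 3*8 + 2
8 = 4*2 + 0
gcd = 2 and 2 | 8151890, so solutions exist. Divide through by 2: 3356141x ≡ 4075945 (mod 13127284).
Now find 3356141⁻¹ mod 13127284:
13127284 = 3×3356141 + 3058861
3356141 = 1×3058861 + 297280
3058861 = 10×297280 + 86061
297280 = 3×86061 + 39097
86061 = 2×39097 + 7867
39097 = 4×7867 + 7629
7867 = 1×7629 + 238
7629 = 32×238 + 13
238 = 18×13 + 4
13 = 3×4 + 1
4 = 4×1 + 0
Back-substitute:
1 = 13 − 3·4
1 = −3·238 + 55·13
1 = 55·7629 − 1763·238
1 = −1763·7867 + 1818·7629
1 = 1818·39097 − 9035·7867
1 = −9035·86061 + 19888·39097
1 = 19888·297280 − 68699·86061
1 = −68699·3058861 + 706878·297280
1 = 706878·3356141 − 775577·3058861
1 = −775577·13127284 + 3033609·3356141
So 3356141⁻¹ ≡ 3033609 (mod 13127284).
Then x ≡ 3033609·4075945 ≡ 11472077 (mod 13127284); the smallest non-negative solution is x = 11472077.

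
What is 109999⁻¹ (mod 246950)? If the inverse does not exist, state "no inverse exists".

gcd(246950, 109999) by repeated division:
246950 = 2·109999 + 26952
109999 = 4·26952 + 2191
26952 = 12·2191 + 660
2191 = 3·660 + 211
660 = 3·211 + 27
211 = 7·27 + 22
27 = 1·22 + 5
22 = 4·5 + 2
5 = 2·2 + 1
2 = 2·1 + 0
Since gcd(109999, 246950) = 1, back-substitute to write 1 as a combination:
1 = 5 − 2·2
1 = −2·22 + 9·5
1 = 9·27 − 11·22
1 = −11·211 + 86·27
1 = 86·660 − 269·211
1 = −269·2191 + 893·660
1 = 893·26952 − 10985·2191
1 = −10985·109999 + 44833·26952
1 = 44833·246950 − 100651·109999
Thus 109999·(-100651) ≡ 1 (mod 246950); reducing, -100651 mod 246950 = 146299.

146299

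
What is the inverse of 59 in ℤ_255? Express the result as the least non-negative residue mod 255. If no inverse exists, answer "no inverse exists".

134

Run Euclid on (255, 59):
255 = 4·59 + 19
59 = 3·19 + 2
19 = 9·2 + 1
2 = 2·1 + 0
Since gcd(59, 255) = 1, back-substitute to write 1 as a combination:
1 = 19 − 9·2
1 = −9·59 + 28·19
1 = 28·255 − 121·59
Thus 59·(-121) ≡ 1 (mod 255); reducing, -121 mod 255 = 134.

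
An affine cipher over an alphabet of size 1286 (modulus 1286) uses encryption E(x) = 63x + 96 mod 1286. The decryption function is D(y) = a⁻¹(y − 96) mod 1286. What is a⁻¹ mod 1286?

gcd(1286, 63) by repeated division:
1286 = 20×63 + 26
63 = 2×26 + 11
26 = 2×11 + 4
11 = 2×4 + 3
4 = 1×3 + 1
3 = 3×1 + 0
gcd = 1, so the inverse exists. Back-substitute:
1 = 4 − 3
1 = −11 + 3·4
1 = 3·26 − 7·11
1 = −7·63 + 17·26
1 = 17·1286 − 347·63
Hence 63⁻¹ ≡ -347 ≡ 939 (mod 1286).

939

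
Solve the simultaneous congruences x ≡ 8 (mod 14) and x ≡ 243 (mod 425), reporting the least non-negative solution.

Write x = 8 + 14·k. Then 14·k ≡ 243 − 8 ≡ 235 (mod 425).
Need 14⁻¹ mod 425. Extended Euclid on (425, 14):
425 = 30×14 + 5
14 = 2×5 + 4
5 = 1×4 + 1
4 = 4×1 + 0
Back-substitute:
1 = 5 − 4
1 = −14 + 3·5
1 = 3·425 − 91·14
14⁻¹ ≡ 334 (mod 425), so k ≡ 334·235 ≡ 290 (mod 425).
x = 8 + 14·290 = 4068.

4068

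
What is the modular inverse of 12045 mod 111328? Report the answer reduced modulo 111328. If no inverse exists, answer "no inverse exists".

Run Euclid on (111328, 12045):
111328 = 9*12045 + 2923
12045 = 4*2923 + 353
2923 = 8*353 + 99
353 = 3*99 + 56
99 = 1*56 + 43
56 = 1*43 + 13
43 = 3*13 + 4
13 = 3*4 + 1
4 = 4*1 + 0
Since gcd(12045, 111328) = 1, back-substitute to write 1 as a combination:
1 = 13 − 3·4
1 = −3·43 + 10·13
1 = 10·56 − 13·43
1 = −13·99 + 23·56
1 = 23·353 − 82·99
1 = −82·2923 + 679·353
1 = 679·12045 − 2798·2923
1 = −2798·111328 + 25861·12045
So 12045·25861 ≡ 1 (mod 111328).

25861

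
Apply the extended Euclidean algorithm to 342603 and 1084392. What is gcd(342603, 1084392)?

9

Apply Euclid's algorithm to 1084392 and 342603:
1084392 = 3×342603 + 56583
342603 = 6×56583 + 3105
56583 = 18×3105 + 693
3105 = 4×693 + 333
693 = 2×333 + 27
333 = 12×27 + 9
27 = 3×9 + 0
gcd(342603, 1084392) = 9.
Working backward:
9 = 333 − 12·27
9 = −12·693 + 25·333
9 = 25·3105 − 112·693
9 = −112·56583 + 2041·3105
9 = 2041·342603 − 12358·56583
9 = −12358·1084392 + 39115·342603
So 9 = (-12358)·1084392 + (39115)·342603.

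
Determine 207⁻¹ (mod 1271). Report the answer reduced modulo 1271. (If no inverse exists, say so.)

gcd(1271, 207) by repeated division:
1271 = 6·207 + 29
207 = 7·29 + 4
29 = 7·4 + 1
4 = 4·1 + 0
gcd = 1, so the inverse exists. Back-substitute:
1 = 29 − 7·4
1 = −7·207 + 50·29
1 = 50·1271 − 307·207
Thus 207·(-307) ≡ 1 (mod 1271); reducing, -307 mod 1271 = 964.

964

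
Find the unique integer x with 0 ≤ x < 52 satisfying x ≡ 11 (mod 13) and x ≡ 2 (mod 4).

50

Write x = 11 + 13·k. Then 13·k ≡ 2 − 11 ≡ 3 (mod 4).
Need 13⁻¹ mod 4. Extended Euclid on (4, 1):
4 = 4×1 + 0
13⁻¹ ≡ 1 (mod 4), so k ≡ 1·3 ≡ 3 (mod 4).
x = 11 + 13·3 = 50.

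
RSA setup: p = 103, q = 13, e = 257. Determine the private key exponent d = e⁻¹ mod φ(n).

281

φ(n) = (p−1)(q−1) = 102·12 = 1224.
Need d with 257·d ≡ 1 (mod 1224). Apply the extended Euclidean algorithm:
1224 = 4·257 + 196
257 = 1·196 + 61
196 = 3·61 + 13
61 = 4·13 + 9
13 = 1·9 + 4
9 = 2·4 + 1
4 = 4·1 + 0
Back-substitute:
1 = 9 − 2·4
1 = −2·13 + 3·9
1 = 3·61 − 14·13
1 = −14·196 + 45·61
1 = 45·257 − 59·196
1 = −59·1224 + 281·257
So 257·281 ≡ 1 (mod 1224), hence d = 281.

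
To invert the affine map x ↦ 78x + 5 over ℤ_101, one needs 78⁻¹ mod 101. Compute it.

Run Euclid on (101, 78):
101 = 1·78 + 23
78 = 3·23 + 9
23 = 2·9 + 5
9 = 1·5 + 4
5 = 1·4 + 1
4 = 4·1 + 0
Since gcd(78, 101) = 1, back-substitute to write 1 as a combination:
1 = 5 − 4
1 = −9 + 2·5
1 = 2·23 − 5·9
1 = −5·78 + 17·23
1 = 17·101 − 22·78
Hence 78⁻¹ ≡ -22 ≡ 79 (mod 101).

79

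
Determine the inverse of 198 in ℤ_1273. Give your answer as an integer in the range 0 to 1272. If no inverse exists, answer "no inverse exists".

Apply the Euclidean algorithm to 1273 and 198:
1273 = 6·198 + 85
198 = 2·85 + 28
85 = 3·28 + 1
28 = 28·1 + 0
Since gcd(198, 1273) = 1, back-substitute to write 1 as a combination:
1 = 85 − 3·28
1 = −3·198 + 7·85
1 = 7·1273 − 45·198
Thus 198·(-45) ≡ 1 (mod 1273); reducing, -45 mod 1273 = 1228.

1228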